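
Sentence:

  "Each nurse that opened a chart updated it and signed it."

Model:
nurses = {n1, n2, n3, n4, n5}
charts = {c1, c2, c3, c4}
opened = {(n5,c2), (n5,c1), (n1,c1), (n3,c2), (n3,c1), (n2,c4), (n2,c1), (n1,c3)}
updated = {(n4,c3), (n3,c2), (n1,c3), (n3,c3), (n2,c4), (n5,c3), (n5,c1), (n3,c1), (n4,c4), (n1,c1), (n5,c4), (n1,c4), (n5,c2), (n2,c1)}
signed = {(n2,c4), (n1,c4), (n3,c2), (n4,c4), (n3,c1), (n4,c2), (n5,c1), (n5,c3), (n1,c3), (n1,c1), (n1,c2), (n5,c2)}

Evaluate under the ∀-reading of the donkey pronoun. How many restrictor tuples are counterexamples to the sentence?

"it" takes "a chart" as antecedent — a donkey pronoun bound across the clause boundary.
Strong reading: for every (n,c) with opened(n,c), updated(n,c) ∧ signed(n,c).
Restrictor pairs: (n1,c1) ✓  (n1,c3) ✓  (n2,c1) ✗  (n2,c4) ✓  (n3,c1) ✓  (n3,c2) ✓  (n5,c1) ✓  (n5,c2) ✓
Counterexamples (restrictor pairs failing the scope): 1.

1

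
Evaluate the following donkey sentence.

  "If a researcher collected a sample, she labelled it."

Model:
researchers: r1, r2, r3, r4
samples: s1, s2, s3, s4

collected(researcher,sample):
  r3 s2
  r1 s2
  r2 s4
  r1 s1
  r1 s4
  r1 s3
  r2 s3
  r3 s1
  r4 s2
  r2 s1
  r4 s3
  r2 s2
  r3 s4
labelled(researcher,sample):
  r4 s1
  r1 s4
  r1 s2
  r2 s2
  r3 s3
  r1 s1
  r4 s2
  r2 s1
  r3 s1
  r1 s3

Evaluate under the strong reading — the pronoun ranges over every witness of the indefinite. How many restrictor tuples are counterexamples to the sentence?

"it" takes "a sample" as antecedent — a donkey pronoun bound across the clause boundary.
Strong reading: for every (r,s) with collected(r,s), labelled(r,s).
Restrictor pairs: (r1,s1) ✓  (r1,s2) ✓  (r1,s3) ✓  (r1,s4) ✓  (r2,s1) ✓  (r2,s2) ✓  (r2,s3) ✗  (r2,s4) ✗  (r3,s1) ✓  (r3,s2) ✗  (r3,s4) ✗  (r4,s2) ✓  (r4,s3) ✗
Counterexamples (restrictor pairs failing the scope): 5.

5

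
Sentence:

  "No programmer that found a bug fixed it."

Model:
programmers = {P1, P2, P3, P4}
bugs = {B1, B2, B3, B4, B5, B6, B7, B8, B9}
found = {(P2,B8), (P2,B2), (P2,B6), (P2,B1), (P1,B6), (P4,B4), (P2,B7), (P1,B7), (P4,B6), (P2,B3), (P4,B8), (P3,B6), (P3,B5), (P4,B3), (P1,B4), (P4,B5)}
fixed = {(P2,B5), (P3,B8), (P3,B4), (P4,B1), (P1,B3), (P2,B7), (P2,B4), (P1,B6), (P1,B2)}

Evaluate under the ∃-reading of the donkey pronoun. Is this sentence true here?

False

"it" takes "a bug" as antecedent — a donkey pronoun bound across the clause boundary.
Truth condition: for no (p,b) with found(p,b) does fixed(p,b) hold.
Restrictor pairs — does the scope hold? (P1,B4):fails  (P1,B6):holds  (P1,B7):fails  (P2,B1):fails  (P2,B2):fails  (P2,B3):fails  (P2,B6):fails  (P2,B7):holds  (P2,B8):fails  (P3,B5):fails  (P3,B6):fails  (P4,B3):fails  (P4,B4):fails  (P4,B5):fails  (P4,B6):fails  (P4,B8):fails
Scope holds for 2 pair(s), so the sentence is false.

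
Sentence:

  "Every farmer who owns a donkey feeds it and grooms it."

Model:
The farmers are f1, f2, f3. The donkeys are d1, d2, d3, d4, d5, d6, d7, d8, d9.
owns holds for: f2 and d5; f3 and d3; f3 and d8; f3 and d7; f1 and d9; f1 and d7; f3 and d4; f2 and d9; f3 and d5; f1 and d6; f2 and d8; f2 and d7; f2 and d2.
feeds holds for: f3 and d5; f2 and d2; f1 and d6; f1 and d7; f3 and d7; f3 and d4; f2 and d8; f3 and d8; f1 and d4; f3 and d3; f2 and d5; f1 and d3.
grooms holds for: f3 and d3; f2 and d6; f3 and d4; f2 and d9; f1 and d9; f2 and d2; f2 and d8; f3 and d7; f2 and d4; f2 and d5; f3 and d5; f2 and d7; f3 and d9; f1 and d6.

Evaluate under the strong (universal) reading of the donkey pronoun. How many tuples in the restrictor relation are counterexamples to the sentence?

"it" takes "a donkey" as antecedent — a donkey pronoun bound across the clause boundary.
Strong reading: for every (f,d) with owns(f,d), feeds(f,d) ∧ grooms(f,d).
Restrictor pairs: (f1,d6) ✓  (f1,d7) ✗  (f1,d9) ✗  (f2,d2) ✓  (f2,d5) ✓  (f2,d7) ✗  (f2,d8) ✓  (f2,d9) ✗  (f3,d3) ✓  (f3,d4) ✓  (f3,d5) ✓  (f3,d7) ✓  (f3,d8) ✗
Counterexamples (restrictor pairs failing the scope): 5.

5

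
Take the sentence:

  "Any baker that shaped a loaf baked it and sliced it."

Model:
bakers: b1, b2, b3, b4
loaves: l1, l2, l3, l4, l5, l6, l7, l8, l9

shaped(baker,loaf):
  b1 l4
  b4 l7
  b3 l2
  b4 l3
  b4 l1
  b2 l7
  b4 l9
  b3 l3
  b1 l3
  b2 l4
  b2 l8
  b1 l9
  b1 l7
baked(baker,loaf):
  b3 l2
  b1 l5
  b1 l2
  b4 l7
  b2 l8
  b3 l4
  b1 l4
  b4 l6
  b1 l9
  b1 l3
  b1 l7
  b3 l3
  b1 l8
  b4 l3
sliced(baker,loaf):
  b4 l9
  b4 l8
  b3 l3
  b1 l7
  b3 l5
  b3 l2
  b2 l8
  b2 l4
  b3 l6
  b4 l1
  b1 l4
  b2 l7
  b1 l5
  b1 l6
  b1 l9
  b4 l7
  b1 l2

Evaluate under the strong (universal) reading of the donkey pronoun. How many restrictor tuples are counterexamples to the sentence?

"it" takes "a loaf" as antecedent — a donkey pronoun bound across the clause boundary.
Strong reading: for every (b,l) with shaped(b,l), baked(b,l) ∧ sliced(b,l).
Restrictor pairs: (b1,l3) ✗  (b1,l4) ✓  (b1,l7) ✓  (b1,l9) ✓  (b2,l4) ✗  (b2,l7) ✗  (b2,l8) ✓  (b3,l2) ✓  (b3,l3) ✓  (b4,l1) ✗  (b4,l3) ✗  (b4,l7) ✓  (b4,l9) ✗
Counterexamples (restrictor pairs failing the scope): 6.

6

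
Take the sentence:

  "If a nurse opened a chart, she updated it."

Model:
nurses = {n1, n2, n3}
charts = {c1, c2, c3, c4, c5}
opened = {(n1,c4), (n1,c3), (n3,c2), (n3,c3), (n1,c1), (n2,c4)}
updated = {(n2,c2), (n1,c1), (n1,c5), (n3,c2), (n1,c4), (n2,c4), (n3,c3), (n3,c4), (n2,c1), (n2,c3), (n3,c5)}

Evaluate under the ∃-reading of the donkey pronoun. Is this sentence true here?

True

"it" takes "a chart" as antecedent — a donkey pronoun bound across the clause boundary.
Weak reading: every nurse n with some opened-chart has at least one opened-chart c such that updated(n,c).
Per nurse: n1:✓  n2:✓  n3:✓
Every nurse in the restrictor has a witness.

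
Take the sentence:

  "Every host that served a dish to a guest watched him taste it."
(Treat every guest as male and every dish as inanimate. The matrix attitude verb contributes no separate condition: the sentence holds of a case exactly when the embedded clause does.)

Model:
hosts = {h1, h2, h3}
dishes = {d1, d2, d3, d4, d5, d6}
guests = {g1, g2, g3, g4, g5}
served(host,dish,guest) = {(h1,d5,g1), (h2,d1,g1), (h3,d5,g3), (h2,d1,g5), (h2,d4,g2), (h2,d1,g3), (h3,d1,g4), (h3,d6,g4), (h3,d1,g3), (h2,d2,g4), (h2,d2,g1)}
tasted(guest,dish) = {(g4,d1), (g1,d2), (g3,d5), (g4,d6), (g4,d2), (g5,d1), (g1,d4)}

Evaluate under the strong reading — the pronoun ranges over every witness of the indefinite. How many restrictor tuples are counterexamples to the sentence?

5

"him" takes "a guest" as antecedent and "it" takes "a dish"; both are donkey pronouns co-varying with the restrictor.
Strong reading: for every (h,d,g) with served(h,d,g), tasted(g,d).
Restrictor triples: (h1,d5,g1)→tasted(g1,d5) ✗  (h2,d1,g1)→tasted(g1,d1) ✗  (h2,d1,g3)→tasted(g3,d1) ✗  (h2,d1,g5)→tasted(g5,d1) ✓  (h2,d2,g1)→tasted(g1,d2) ✓  (h2,d2,g4)→tasted(g4,d2) ✓  (h2,d4,g2)→tasted(g2,d4) ✗  (h3,d1,g3)→tasted(g3,d1) ✗  (h3,d1,g4)→tasted(g4,d1) ✓  (h3,d5,g3)→tasted(g3,d5) ✓  (h3,d6,g4)→tasted(g4,d6) ✓
Counterexamples (restrictor triples failing the scope): 5.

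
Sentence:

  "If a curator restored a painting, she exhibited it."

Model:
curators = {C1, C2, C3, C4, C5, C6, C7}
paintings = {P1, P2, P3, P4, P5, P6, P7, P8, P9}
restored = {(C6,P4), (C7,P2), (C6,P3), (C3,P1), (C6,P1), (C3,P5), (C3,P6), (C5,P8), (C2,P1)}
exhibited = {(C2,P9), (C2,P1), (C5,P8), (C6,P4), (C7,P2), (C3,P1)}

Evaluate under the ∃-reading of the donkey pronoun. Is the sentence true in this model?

True

"it" takes "a painting" as antecedent — a donkey pronoun bound across the clause boundary.
Weak reading: every curator c with some restored-painting has at least one restored-painting p such that exhibited(c,p).
Per curator: C2:✓  C3:✓  C5:✓  C6:✓  C7:✓
Every curator in the restrictor has a witness.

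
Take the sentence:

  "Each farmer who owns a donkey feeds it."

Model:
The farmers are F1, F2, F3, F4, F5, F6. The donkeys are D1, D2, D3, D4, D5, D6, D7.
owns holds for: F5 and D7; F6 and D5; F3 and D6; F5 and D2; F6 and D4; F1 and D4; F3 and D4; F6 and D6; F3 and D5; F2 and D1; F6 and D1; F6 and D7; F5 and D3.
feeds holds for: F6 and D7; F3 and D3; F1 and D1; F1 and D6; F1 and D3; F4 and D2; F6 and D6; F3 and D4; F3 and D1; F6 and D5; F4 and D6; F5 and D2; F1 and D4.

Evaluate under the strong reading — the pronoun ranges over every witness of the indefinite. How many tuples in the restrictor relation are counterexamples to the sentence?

"it" takes "a donkey" as antecedent — a donkey pronoun bound across the clause boundary.
Strong reading: for every (f,d) with owns(f,d), feeds(f,d).
Restrictor pairs: (F1,D4) ✓  (F2,D1) ✗  (F3,D4) ✓  (F3,D5) ✗  (F3,D6) ✗  (F5,D2) ✓  (F5,D3) ✗  (F5,D7) ✗  (F6,D1) ✗  (F6,D4) ✗  (F6,D5) ✓  (F6,D6) ✓  (F6,D7) ✓
Counterexamples (restrictor pairs failing the scope): 7.

7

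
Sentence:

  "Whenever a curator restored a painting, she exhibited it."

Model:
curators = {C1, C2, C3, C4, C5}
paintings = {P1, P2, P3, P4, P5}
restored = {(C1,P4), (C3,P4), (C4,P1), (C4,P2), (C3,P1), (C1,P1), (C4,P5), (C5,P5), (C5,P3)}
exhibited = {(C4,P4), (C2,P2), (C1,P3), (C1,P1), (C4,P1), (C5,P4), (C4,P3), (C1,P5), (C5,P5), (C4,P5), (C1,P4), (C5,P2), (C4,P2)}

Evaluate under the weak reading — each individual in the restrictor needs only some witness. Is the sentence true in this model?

"it" takes "a painting" as antecedent — a donkey pronoun bound across the clause boundary.
Weak reading: every curator c with some restored-painting has at least one restored-painting p such that exhibited(c,p).
Per curator: C1:✓  C3:✗  C4:✓  C5:✓
C3 has no witness among its restored-paintings.

False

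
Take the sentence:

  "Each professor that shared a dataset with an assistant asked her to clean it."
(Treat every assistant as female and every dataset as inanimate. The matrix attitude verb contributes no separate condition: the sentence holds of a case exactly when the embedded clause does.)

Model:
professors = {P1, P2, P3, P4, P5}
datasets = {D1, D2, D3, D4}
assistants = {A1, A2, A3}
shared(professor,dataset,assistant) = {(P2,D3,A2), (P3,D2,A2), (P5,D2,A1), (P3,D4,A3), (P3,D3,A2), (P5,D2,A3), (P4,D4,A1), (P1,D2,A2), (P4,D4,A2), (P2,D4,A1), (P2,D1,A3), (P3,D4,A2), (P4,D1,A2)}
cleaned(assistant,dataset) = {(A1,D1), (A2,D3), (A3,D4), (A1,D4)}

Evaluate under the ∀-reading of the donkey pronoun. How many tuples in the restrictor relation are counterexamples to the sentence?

8

"her" takes "an assistant" as antecedent and "it" takes "a dataset"; both are donkey pronouns co-varying with the restrictor.
Strong reading: for every (p,d,a) with shared(p,d,a), cleaned(a,d).
Restrictor triples: (P1,D2,A2)→cleaned(A2,D2) ✗  (P2,D1,A3)→cleaned(A3,D1) ✗  (P2,D3,A2)→cleaned(A2,D3) ✓  (P2,D4,A1)→cleaned(A1,D4) ✓  (P3,D2,A2)→cleaned(A2,D2) ✗  (P3,D3,A2)→cleaned(A2,D3) ✓  (P3,D4,A2)→cleaned(A2,D4) ✗  (P3,D4,A3)→cleaned(A3,D4) ✓  (P4,D1,A2)→cleaned(A2,D1) ✗  (P4,D4,A1)→cleaned(A1,D4) ✓  (P4,D4,A2)→cleaned(A2,D4) ✗  (P5,D2,A1)→cleaned(A1,D2) ✗  (P5,D2,A3)→cleaned(A3,D2) ✗
Counterexamples (restrictor triples failing the scope): 8.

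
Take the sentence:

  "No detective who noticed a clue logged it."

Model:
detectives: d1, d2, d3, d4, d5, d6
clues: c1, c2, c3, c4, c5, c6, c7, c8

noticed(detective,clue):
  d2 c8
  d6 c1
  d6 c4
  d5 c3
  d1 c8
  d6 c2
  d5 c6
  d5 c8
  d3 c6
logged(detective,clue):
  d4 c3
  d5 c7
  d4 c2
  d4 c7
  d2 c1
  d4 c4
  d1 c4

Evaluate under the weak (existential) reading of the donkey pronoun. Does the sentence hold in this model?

True

"it" takes "a clue" as antecedent — a donkey pronoun bound across the clause boundary.
Truth condition: for no (d,c) with noticed(d,c) does logged(d,c) hold.
Restrictor pairs — does the scope hold? (d1,c8):fails  (d2,c8):fails  (d3,c6):fails  (d5,c3):fails  (d5,c6):fails  (d5,c8):fails  (d6,c1):fails  (d6,c2):fails  (d6,c4):fails
Scope holds for no restrictor pair, so the sentence is true.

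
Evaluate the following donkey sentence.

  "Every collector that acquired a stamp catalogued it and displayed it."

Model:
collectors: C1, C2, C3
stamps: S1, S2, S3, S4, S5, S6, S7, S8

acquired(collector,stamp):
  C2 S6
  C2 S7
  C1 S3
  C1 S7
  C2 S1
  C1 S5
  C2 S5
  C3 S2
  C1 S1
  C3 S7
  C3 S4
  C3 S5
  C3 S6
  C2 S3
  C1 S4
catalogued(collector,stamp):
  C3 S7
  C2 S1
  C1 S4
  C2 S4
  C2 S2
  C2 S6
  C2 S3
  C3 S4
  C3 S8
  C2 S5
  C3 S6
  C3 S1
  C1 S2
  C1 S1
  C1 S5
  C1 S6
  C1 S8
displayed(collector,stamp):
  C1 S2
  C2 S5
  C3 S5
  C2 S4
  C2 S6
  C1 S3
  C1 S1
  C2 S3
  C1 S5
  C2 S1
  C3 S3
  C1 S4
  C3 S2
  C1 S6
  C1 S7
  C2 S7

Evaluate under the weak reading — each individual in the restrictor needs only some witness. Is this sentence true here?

False

"it" takes "a stamp" as antecedent — a donkey pronoun bound across the clause boundary.
Weak reading: every collector c with some acquired-stamp has at least one acquired-stamp s such that catalogued(c,s) ∧ displayed(c,s).
Per collector: C1:✓  C2:✓  C3:✗
C3 has no witness among its acquired-stamps.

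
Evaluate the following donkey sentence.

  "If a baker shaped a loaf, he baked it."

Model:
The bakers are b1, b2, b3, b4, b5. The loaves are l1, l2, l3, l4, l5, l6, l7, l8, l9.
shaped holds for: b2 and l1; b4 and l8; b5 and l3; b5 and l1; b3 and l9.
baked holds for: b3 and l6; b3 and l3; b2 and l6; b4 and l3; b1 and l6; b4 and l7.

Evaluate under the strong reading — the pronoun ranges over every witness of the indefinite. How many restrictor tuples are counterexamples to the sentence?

"it" takes "a loaf" as antecedent — a donkey pronoun bound across the clause boundary.
Strong reading: for every (b,l) with shaped(b,l), baked(b,l).
Restrictor pairs: (b2,l1) ✗  (b3,l9) ✗  (b4,l8) ✗  (b5,l1) ✗  (b5,l3) ✗
Counterexamples (restrictor pairs failing the scope): 5.

5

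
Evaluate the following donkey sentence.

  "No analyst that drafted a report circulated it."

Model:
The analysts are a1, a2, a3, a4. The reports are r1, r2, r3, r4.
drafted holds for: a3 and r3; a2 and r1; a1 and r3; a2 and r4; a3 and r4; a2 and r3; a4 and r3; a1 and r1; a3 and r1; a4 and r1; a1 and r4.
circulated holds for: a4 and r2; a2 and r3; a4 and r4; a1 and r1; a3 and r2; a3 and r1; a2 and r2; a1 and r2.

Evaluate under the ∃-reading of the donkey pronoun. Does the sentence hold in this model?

"it" takes "a report" as antecedent — a donkey pronoun bound across the clause boundary.
Truth condition: for no (a,r) with drafted(a,r) does circulated(a,r) hold.
Restrictor pairs — does the scope hold? (a1,r1):holds  (a1,r3):fails  (a1,r4):fails  (a2,r1):fails  (a2,r3):holds  (a2,r4):fails  (a3,r1):holds  (a3,r3):fails  (a3,r4):fails  (a4,r1):fails  (a4,r3):fails
Scope holds for 3 pair(s), so the sentence is false.

False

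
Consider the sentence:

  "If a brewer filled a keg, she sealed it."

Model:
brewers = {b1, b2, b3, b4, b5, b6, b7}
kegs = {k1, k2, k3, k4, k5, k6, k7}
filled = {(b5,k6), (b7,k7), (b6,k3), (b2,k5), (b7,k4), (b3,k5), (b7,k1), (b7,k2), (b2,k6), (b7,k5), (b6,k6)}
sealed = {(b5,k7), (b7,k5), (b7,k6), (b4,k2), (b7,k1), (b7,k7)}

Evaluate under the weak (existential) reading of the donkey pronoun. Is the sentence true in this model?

False

"it" takes "a keg" as antecedent — a donkey pronoun bound across the clause boundary.
Weak reading: every brewer b with some filled-keg has at least one filled-keg k such that sealed(b,k).
Per brewer: b2:✗  b3:✗  b5:✗  b6:✗  b7:✓
b2 has no witness among its filled-kegs.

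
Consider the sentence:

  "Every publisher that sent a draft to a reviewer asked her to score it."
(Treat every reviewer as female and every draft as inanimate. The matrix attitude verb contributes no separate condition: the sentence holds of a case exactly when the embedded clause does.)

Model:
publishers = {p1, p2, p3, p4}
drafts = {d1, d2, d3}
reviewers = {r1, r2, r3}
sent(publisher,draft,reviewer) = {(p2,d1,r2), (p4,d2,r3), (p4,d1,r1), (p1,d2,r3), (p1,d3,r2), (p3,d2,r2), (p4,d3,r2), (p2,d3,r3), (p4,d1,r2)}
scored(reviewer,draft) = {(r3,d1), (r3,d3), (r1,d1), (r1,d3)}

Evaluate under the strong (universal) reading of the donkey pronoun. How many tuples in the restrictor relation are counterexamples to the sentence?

7

"her" takes "a reviewer" as antecedent and "it" takes "a draft"; both are donkey pronouns co-varying with the restrictor.
Strong reading: for every (p,d,r) with sent(p,d,r), scored(r,d).
Restrictor triples: (p1,d2,r3)→scored(r3,d2) ✗  (p1,d3,r2)→scored(r2,d3) ✗  (p2,d1,r2)→scored(r2,d1) ✗  (p2,d3,r3)→scored(r3,d3) ✓  (p3,d2,r2)→scored(r2,d2) ✗  (p4,d1,r1)→scored(r1,d1) ✓  (p4,d1,r2)→scored(r2,d1) ✗  (p4,d2,r3)→scored(r3,d2) ✗  (p4,d3,r2)→scored(r2,d3) ✗
Counterexamples (restrictor triples failing the scope): 7.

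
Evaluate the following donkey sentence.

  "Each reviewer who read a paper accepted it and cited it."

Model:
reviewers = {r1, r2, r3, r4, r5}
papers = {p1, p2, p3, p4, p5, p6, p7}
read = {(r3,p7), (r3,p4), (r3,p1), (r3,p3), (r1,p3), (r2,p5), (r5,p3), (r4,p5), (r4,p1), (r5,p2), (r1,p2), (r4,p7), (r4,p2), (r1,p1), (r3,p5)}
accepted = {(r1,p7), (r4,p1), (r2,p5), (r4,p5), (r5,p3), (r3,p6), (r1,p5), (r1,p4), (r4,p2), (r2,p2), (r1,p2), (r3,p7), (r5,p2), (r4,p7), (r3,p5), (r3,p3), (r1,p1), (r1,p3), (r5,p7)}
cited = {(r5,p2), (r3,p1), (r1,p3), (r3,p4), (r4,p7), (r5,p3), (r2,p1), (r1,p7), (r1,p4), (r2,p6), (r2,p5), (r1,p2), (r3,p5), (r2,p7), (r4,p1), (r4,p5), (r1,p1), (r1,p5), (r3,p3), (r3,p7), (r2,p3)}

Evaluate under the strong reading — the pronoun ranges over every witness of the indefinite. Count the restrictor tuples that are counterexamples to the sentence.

"it" takes "a paper" as antecedent — a donkey pronoun bound across the clause boundary.
Strong reading: for every (r,p) with read(r,p), accepted(r,p) ∧ cited(r,p).
Restrictor pairs: (r1,p1) ✓  (r1,p2) ✓  (r1,p3) ✓  (r2,p5) ✓  (r3,p1) ✗  (r3,p3) ✓  (r3,p4) ✗  (r3,p5) ✓  (r3,p7) ✓  (r4,p1) ✓  (r4,p2) ✗  (r4,p5) ✓  (r4,p7) ✓  (r5,p2) ✓  (r5,p3) ✓
Counterexamples (restrictor pairs failing the scope): 3.

3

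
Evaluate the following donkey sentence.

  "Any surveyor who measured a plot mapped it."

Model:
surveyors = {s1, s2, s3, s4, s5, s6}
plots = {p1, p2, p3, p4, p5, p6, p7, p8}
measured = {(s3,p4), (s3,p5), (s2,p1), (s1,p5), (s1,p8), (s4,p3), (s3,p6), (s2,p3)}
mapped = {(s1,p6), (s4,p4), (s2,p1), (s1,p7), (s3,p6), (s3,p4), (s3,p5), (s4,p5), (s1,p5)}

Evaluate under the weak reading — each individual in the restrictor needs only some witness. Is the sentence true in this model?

"it" takes "a plot" as antecedent — a donkey pronoun bound across the clause boundary.
Weak reading: every surveyor s with some measured-plot has at least one measured-plot p such that mapped(s,p).
Per surveyor: s1:✓  s2:✓  s3:✓  s4:✗
s4 has no witness among its measured-plots.

False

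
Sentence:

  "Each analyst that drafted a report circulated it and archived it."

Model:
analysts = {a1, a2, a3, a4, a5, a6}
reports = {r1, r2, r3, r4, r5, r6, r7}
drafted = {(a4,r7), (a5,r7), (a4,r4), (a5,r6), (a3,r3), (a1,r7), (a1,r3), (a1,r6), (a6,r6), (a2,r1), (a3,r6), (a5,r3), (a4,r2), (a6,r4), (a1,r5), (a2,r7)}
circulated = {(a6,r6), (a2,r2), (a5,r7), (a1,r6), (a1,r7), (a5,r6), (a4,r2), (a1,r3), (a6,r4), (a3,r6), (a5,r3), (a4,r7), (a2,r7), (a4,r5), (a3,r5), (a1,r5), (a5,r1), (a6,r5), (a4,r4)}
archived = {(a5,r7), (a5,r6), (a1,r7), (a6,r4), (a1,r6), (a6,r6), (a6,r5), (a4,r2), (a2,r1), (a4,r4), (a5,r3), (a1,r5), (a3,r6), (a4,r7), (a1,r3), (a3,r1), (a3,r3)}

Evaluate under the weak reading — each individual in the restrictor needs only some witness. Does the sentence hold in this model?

False

"it" takes "a report" as antecedent — a donkey pronoun bound across the clause boundary.
Weak reading: every analyst a with some drafted-report has at least one drafted-report r such that circulated(a,r) ∧ archived(a,r).
Per analyst: a1:✓  a2:✗  a3:✓  a4:✓  a5:✓  a6:✓
a2 has no witness among its drafted-reports.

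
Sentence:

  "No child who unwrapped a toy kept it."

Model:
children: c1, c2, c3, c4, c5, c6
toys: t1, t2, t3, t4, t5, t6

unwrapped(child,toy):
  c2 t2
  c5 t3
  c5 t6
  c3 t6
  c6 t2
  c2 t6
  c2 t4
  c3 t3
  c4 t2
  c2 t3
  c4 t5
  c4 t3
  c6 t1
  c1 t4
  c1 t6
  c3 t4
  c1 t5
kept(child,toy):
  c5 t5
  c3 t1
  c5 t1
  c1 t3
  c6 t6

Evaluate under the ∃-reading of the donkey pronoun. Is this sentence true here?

"it" takes "a toy" as antecedent — a donkey pronoun bound across the clause boundary.
Truth condition: for no (c,t) with unwrapped(c,t) does kept(c,t) hold.
Restrictor pairs — does the scope hold? (c1,t4):fails  (c1,t5):fails  (c1,t6):fails  (c2,t2):fails  (c2,t3):fails  (c2,t4):fails  (c2,t6):fails  (c3,t3):fails  (c3,t4):fails  (c3,t6):fails  (c4,t2):fails  (c4,t3):fails  (c4,t5):fails  (c5,t3):fails  (c5,t6):fails  (c6,t1):fails  (c6,t2):fails
Scope holds for no restrictor pair, so the sentence is true.

True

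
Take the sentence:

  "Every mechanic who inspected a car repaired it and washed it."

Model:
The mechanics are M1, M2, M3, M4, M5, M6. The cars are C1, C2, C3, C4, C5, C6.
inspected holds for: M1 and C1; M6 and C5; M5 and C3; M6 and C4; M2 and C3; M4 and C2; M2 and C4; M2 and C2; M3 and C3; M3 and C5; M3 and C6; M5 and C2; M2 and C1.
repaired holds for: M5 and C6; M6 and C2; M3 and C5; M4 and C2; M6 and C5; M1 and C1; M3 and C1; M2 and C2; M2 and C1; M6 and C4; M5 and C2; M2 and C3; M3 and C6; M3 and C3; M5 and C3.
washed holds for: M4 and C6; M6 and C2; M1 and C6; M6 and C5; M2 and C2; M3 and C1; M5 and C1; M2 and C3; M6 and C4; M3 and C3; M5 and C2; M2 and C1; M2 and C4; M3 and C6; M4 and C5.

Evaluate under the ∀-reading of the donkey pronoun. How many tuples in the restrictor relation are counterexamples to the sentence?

"it" takes "a car" as antecedent — a donkey pronoun bound across the clause boundary.
Strong reading: for every (m,c) with inspected(m,c), repaired(m,c) ∧ washed(m,c).
Restrictor pairs: (M1,C1) ✗  (M2,C1) ✓  (M2,C2) ✓  (M2,C3) ✓  (M2,C4) ✗  (M3,C3) ✓  (M3,C5) ✗  (M3,C6) ✓  (M4,C2) ✗  (M5,C2) ✓  (M5,C3) ✗  (M6,C4) ✓  (M6,C5) ✓
Counterexamples (restrictor pairs failing the scope): 5.

5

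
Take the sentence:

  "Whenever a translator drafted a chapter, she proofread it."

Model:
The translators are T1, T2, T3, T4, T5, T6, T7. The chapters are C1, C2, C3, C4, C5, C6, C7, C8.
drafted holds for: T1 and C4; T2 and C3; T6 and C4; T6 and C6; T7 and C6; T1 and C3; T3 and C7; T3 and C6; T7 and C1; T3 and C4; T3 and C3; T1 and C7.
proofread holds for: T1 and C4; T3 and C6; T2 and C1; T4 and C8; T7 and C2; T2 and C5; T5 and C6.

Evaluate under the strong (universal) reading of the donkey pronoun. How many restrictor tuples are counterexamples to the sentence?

"it" takes "a chapter" as antecedent — a donkey pronoun bound across the clause boundary.
Strong reading: for every (t,c) with drafted(t,c), proofread(t,c).
Restrictor pairs: (T1,C3) ✗  (T1,C4) ✓  (T1,C7) ✗  (T2,C3) ✗  (T3,C3) ✗  (T3,C4) ✗  (T3,C6) ✓  (T3,C7) ✗  (T6,C4) ✗  (T6,C6) ✗  (T7,C1) ✗  (T7,C6) ✗
Counterexamples (restrictor pairs failing the scope): 10.

10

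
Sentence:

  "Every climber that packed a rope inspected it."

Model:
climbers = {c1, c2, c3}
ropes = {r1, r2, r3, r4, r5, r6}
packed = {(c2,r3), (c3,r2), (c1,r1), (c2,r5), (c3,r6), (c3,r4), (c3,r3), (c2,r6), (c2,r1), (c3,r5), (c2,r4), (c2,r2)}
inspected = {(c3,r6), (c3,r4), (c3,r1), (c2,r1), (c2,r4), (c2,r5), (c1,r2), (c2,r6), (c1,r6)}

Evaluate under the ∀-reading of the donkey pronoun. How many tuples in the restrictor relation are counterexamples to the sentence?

"it" takes "a rope" as antecedent — a donkey pronoun bound across the clause boundary.
Strong reading: for every (c,r) with packed(c,r), inspected(c,r).
Restrictor pairs: (c1,r1) ✗  (c2,r1) ✓  (c2,r2) ✗  (c2,r3) ✗  (c2,r4) ✓  (c2,r5) ✓  (c2,r6) ✓  (c3,r2) ✗  (c3,r3) ✗  (c3,r4) ✓  (c3,r5) ✗  (c3,r6) ✓
Counterexamples (restrictor pairs failing the scope): 6.

6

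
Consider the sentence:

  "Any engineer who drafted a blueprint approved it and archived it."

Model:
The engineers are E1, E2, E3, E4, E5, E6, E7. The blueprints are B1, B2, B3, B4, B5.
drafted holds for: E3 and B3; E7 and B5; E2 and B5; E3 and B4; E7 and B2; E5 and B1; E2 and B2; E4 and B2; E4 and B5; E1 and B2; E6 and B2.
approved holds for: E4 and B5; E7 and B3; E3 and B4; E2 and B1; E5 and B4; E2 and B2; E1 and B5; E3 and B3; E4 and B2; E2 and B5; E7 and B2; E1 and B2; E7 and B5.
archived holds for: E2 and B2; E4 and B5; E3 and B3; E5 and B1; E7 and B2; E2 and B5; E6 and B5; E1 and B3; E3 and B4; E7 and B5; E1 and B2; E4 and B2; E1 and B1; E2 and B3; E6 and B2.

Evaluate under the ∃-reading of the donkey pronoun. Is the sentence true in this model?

"it" takes "a blueprint" as antecedent — a donkey pronoun bound across the clause boundary.
Weak reading: every engineer e with some drafted-blueprint has at least one drafted-blueprint b such that approved(e,b) ∧ archived(e,b).
Per engineer: E1:✓  E2:✓  E3:✓  E4:✓  E5:✗  E6:✗  E7:✓
E5 has no witness among its drafted-blueprints.

False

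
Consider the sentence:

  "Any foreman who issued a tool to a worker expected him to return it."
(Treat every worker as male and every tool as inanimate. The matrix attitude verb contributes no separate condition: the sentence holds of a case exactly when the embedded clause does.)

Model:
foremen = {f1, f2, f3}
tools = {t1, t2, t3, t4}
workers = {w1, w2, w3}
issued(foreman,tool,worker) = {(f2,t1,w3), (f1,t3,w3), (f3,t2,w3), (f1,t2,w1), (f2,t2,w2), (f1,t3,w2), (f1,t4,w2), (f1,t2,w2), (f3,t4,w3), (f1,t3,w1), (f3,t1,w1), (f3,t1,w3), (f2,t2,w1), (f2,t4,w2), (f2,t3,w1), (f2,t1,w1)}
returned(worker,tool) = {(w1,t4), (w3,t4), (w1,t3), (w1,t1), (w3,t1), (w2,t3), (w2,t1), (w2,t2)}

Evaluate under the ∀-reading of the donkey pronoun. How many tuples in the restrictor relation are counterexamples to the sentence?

"him" takes "a worker" as antecedent and "it" takes "a tool"; both are donkey pronouns co-varying with the restrictor.
Strong reading: for every (f,t,w) with issued(f,t,w), returned(w,t).
Restrictor triples: (f1,t2,w1)→returned(w1,t2) ✗  (f1,t2,w2)→returned(w2,t2) ✓  (f1,t3,w1)→returned(w1,t3) ✓  (f1,t3,w2)→returned(w2,t3) ✓  (f1,t3,w3)→returned(w3,t3) ✗  (f1,t4,w2)→returned(w2,t4) ✗  (f2,t1,w1)→returned(w1,t1) ✓  (f2,t1,w3)→returned(w3,t1) ✓  (f2,t2,w1)→returned(w1,t2) ✗  (f2,t2,w2)→returned(w2,t2) ✓  (f2,t3,w1)→returned(w1,t3) ✓  (f2,t4,w2)→returned(w2,t4) ✗  (f3,t1,w1)→returned(w1,t1) ✓  (f3,t1,w3)→returned(w3,t1) ✓  (f3,t2,w3)→returned(w3,t2) ✗  (f3,t4,w3)→returned(w3,t4) ✓
Counterexamples (restrictor triples failing the scope): 6.

6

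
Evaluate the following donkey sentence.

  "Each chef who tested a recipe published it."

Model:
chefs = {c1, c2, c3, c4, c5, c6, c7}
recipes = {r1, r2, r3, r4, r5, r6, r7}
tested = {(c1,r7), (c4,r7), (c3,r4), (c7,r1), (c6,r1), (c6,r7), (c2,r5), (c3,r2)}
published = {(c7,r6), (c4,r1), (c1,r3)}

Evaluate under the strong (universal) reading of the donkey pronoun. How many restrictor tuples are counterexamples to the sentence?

8

"it" takes "a recipe" as antecedent — a donkey pronoun bound across the clause boundary.
Strong reading: for every (c,r) with tested(c,r), published(c,r).
Restrictor pairs: (c1,r7) ✗  (c2,r5) ✗  (c3,r2) ✗  (c3,r4) ✗  (c4,r7) ✗  (c6,r1) ✗  (c6,r7) ✗  (c7,r1) ✗
Counterexamples (restrictor pairs failing the scope): 8.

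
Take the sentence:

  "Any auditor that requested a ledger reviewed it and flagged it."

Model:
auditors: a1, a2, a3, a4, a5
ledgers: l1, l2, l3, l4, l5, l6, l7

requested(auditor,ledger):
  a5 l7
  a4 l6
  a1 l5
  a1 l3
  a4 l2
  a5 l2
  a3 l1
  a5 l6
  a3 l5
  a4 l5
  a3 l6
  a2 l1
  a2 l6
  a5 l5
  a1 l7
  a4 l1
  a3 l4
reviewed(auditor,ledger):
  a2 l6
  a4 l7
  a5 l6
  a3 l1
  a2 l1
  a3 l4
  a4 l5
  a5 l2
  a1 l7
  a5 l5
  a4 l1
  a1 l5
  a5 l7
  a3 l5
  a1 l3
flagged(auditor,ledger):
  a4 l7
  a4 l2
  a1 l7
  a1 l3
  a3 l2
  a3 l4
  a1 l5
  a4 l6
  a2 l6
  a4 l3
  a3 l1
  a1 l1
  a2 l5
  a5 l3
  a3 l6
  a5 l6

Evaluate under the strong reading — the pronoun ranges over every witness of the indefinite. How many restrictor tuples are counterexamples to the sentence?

10

"it" takes "a ledger" as antecedent — a donkey pronoun bound across the clause boundary.
Strong reading: for every (a,l) with requested(a,l), reviewed(a,l) ∧ flagged(a,l).
Restrictor pairs: (a1,l3) ✓  (a1,l5) ✓  (a1,l7) ✓  (a2,l1) ✗  (a2,l6) ✓  (a3,l1) ✓  (a3,l4) ✓  (a3,l5) ✗  (a3,l6) ✗  (a4,l1) ✗  (a4,l2) ✗  (a4,l5) ✗  (a4,l6) ✗  (a5,l2) ✗  (a5,l5) ✗  (a5,l6) ✓  (a5,l7) ✗
Counterexamples (restrictor pairs failing the scope): 10.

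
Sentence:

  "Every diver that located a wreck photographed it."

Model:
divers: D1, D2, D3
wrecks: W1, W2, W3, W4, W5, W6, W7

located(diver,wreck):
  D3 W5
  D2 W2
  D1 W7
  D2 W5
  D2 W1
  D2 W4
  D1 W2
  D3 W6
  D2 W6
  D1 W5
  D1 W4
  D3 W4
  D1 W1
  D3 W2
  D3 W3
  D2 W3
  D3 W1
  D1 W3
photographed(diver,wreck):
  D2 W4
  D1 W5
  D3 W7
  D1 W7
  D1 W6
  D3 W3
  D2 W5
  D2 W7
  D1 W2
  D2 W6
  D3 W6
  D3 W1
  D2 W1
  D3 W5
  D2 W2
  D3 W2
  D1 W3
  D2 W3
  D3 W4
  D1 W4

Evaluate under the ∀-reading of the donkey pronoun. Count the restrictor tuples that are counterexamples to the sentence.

1

"it" takes "a wreck" as antecedent — a donkey pronoun bound across the clause boundary.
Strong reading: for every (d,w) with located(d,w), photographed(d,w).
Restrictor pairs: (D1,W1) ✗  (D1,W2) ✓  (D1,W3) ✓  (D1,W4) ✓  (D1,W5) ✓  (D1,W7) ✓  (D2,W1) ✓  (D2,W2) ✓  (D2,W3) ✓  (D2,W4) ✓  (D2,W5) ✓  (D2,W6) ✓  (D3,W1) ✓  (D3,W2) ✓  (D3,W3) ✓  (D3,W4) ✓  (D3,W5) ✓  (D3,W6) ✓
Counterexamples (restrictor pairs failing the scope): 1.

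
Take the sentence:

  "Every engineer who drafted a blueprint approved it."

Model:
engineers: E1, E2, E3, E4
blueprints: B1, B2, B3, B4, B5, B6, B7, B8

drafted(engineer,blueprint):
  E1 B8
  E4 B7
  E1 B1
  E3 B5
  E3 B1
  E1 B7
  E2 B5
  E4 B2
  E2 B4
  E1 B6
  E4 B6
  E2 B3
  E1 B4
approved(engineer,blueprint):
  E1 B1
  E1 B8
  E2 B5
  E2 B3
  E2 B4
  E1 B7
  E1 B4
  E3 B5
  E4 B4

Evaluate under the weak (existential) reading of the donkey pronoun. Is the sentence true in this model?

False

"it" takes "a blueprint" as antecedent — a donkey pronoun bound across the clause boundary.
Weak reading: every engineer e with some drafted-blueprint has at least one drafted-blueprint b such that approved(e,b).
Per engineer: E1:✓  E2:✓  E3:✓  E4:✗
E4 has no witness among its drafted-blueprints.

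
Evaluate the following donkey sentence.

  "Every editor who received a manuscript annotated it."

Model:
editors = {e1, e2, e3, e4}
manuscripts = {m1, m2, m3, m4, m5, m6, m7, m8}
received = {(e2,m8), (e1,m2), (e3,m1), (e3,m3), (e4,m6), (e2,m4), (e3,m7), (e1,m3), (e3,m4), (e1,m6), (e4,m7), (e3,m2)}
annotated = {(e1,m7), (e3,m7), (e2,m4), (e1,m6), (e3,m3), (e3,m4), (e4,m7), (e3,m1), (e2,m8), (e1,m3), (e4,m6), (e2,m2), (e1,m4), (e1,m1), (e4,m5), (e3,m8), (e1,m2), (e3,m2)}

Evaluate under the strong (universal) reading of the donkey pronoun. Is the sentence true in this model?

"it" takes "a manuscript" as antecedent — a donkey pronoun bound across the clause boundary.
Strong reading: for every (e,m) with received(e,m), annotated(e,m).
Restrictor pairs: (e1,m2) ✓  (e1,m3) ✓  (e1,m6) ✓  (e2,m4) ✓  (e2,m8) ✓  (e3,m1) ✓  (e3,m2) ✓  (e3,m3) ✓  (e3,m4) ✓  (e3,m7) ✓  (e4,m6) ✓  (e4,m7) ✓
Every restrictor pair satisfies the scope.

True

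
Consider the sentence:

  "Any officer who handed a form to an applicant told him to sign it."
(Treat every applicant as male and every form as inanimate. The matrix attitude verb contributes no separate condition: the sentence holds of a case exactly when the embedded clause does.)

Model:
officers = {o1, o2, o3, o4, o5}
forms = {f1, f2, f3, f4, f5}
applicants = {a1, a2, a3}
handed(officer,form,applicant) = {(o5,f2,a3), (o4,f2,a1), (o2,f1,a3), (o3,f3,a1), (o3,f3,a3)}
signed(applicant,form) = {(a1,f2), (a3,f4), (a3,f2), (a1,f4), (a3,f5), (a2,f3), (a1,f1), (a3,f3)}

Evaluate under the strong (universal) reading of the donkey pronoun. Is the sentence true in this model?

False

"him" takes "an applicant" as antecedent and "it" takes "a form"; both are donkey pronouns co-varying with the restrictor.
Strong reading: for every (o,f,a) with handed(o,f,a), signed(a,f).
Restrictor triples: (o2,f1,a3)→signed(a3,f1) ✗  (o3,f3,a1)→signed(a1,f3) ✗  (o3,f3,a3)→signed(a3,f3) ✓  (o4,f2,a1)→signed(a1,f2) ✓  (o5,f2,a3)→signed(a3,f2) ✓
Counterexample: (o2,f1,a3) — signed(a3,f1) does not hold.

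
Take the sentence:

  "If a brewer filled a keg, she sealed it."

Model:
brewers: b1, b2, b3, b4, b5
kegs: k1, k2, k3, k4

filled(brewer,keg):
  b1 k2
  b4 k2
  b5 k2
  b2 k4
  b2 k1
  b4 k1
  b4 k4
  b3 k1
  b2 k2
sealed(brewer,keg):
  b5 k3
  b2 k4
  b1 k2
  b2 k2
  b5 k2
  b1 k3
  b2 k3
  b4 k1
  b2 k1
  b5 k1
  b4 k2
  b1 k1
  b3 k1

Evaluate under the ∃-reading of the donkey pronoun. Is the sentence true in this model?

True

"it" takes "a keg" as antecedent — a donkey pronoun bound across the clause boundary.
Weak reading: every brewer b with some filled-keg has at least one filled-keg k such that sealed(b,k).
Per brewer: b1:✓  b2:✓  b3:✓  b4:✓  b5:✓
Every brewer in the restrictor has a witness.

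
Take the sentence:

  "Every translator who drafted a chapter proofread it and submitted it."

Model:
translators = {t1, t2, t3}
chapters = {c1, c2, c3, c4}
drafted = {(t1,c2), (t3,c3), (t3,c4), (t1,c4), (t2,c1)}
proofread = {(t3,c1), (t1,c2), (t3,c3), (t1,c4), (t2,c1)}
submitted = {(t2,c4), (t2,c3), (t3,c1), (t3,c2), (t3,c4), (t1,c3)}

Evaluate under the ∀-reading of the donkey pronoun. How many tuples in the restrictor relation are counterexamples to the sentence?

5

"it" takes "a chapter" as antecedent — a donkey pronoun bound across the clause boundary.
Strong reading: for every (t,c) with drafted(t,c), proofread(t,c) ∧ submitted(t,c).
Restrictor pairs: (t1,c2) ✗  (t1,c4) ✗  (t2,c1) ✗  (t3,c3) ✗  (t3,c4) ✗
Counterexamples (restrictor pairs failing the scope): 5.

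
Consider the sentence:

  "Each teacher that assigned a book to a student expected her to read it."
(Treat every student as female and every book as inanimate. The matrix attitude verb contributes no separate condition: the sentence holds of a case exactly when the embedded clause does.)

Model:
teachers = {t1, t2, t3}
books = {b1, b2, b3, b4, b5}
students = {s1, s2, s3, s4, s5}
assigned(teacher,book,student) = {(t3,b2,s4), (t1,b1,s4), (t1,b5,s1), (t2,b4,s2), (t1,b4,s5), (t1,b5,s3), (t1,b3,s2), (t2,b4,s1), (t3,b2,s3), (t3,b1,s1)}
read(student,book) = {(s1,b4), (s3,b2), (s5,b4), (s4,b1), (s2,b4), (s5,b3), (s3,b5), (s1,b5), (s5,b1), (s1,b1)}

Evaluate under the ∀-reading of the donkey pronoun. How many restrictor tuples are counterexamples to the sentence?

2

"her" takes "a student" as antecedent and "it" takes "a book"; both are donkey pronouns co-varying with the restrictor.
Strong reading: for every (t,b,s) with assigned(t,b,s), read(s,b).
Restrictor triples: (t1,b1,s4)→read(s4,b1) ✓  (t1,b3,s2)→read(s2,b3) ✗  (t1,b4,s5)→read(s5,b4) ✓  (t1,b5,s1)→read(s1,b5) ✓  (t1,b5,s3)→read(s3,b5) ✓  (t2,b4,s1)→read(s1,b4) ✓  (t2,b4,s2)→read(s2,b4) ✓  (t3,b1,s1)→read(s1,b1) ✓  (t3,b2,s3)→read(s3,b2) ✓  (t3,b2,s4)→read(s4,b2) ✗
Counterexamples (restrictor triples failing the scope): 2.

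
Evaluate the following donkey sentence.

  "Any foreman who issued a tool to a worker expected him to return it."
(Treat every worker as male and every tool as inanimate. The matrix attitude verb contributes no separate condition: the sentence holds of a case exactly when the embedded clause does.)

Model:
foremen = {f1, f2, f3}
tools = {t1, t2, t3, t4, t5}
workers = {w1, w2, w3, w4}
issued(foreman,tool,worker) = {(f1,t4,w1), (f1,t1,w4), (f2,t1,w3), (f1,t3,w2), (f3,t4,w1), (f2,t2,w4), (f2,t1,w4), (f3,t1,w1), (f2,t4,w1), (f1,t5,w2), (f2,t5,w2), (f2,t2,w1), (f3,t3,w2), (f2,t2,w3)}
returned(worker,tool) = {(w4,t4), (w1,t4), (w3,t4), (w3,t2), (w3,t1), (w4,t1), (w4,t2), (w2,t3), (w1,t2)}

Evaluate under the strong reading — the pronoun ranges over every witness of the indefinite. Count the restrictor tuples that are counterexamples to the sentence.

"him" takes "a worker" as antecedent and "it" takes "a tool"; both are donkey pronouns co-varying with the restrictor.
Strong reading: for every (f,t,w) with issued(f,t,w), returned(w,t).
Restrictor triples: (f1,t1,w4)→returned(w4,t1) ✓  (f1,t3,w2)→returned(w2,t3) ✓  (f1,t4,w1)→returned(w1,t4) ✓  (f1,t5,w2)→returned(w2,t5) ✗  (f2,t1,w3)→returned(w3,t1) ✓  (f2,t1,w4)→returned(w4,t1) ✓  (f2,t2,w1)→returned(w1,t2) ✓  (f2,t2,w3)→returned(w3,t2) ✓  (f2,t2,w4)→returned(w4,t2) ✓  (f2,t4,w1)→returned(w1,t4) ✓  (f2,t5,w2)→returned(w2,t5) ✗  (f3,t1,w1)→returned(w1,t1) ✗  (f3,t3,w2)→returned(w2,t3) ✓  (f3,t4,w1)→returned(w1,t4) ✓
Counterexamples (restrictor triples failing the scope): 3.

3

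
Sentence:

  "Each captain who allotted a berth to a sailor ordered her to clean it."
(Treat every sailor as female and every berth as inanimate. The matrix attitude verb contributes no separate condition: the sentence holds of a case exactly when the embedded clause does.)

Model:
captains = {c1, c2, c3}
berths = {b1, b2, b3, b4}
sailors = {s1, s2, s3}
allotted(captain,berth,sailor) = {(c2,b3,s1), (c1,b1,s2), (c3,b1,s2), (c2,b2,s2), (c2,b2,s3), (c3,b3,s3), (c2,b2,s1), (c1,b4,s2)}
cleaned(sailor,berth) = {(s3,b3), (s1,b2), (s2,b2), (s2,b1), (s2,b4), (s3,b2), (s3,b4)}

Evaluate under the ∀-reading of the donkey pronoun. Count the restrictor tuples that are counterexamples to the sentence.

1

"her" takes "a sailor" as antecedent and "it" takes "a berth"; both are donkey pronouns co-varying with the restrictor.
Strong reading: for every (c,b,s) with allotted(c,b,s), cleaned(s,b).
Restrictor triples: (c1,b1,s2)→cleaned(s2,b1) ✓  (c1,b4,s2)→cleaned(s2,b4) ✓  (c2,b2,s1)→cleaned(s1,b2) ✓  (c2,b2,s2)→cleaned(s2,b2) ✓  (c2,b2,s3)→cleaned(s3,b2) ✓  (c2,b3,s1)→cleaned(s1,b3) ✗  (c3,b1,s2)→cleaned(s2,b1) ✓  (c3,b3,s3)→cleaned(s3,b3) ✓
Counterexamples (restrictor triples failing the scope): 1.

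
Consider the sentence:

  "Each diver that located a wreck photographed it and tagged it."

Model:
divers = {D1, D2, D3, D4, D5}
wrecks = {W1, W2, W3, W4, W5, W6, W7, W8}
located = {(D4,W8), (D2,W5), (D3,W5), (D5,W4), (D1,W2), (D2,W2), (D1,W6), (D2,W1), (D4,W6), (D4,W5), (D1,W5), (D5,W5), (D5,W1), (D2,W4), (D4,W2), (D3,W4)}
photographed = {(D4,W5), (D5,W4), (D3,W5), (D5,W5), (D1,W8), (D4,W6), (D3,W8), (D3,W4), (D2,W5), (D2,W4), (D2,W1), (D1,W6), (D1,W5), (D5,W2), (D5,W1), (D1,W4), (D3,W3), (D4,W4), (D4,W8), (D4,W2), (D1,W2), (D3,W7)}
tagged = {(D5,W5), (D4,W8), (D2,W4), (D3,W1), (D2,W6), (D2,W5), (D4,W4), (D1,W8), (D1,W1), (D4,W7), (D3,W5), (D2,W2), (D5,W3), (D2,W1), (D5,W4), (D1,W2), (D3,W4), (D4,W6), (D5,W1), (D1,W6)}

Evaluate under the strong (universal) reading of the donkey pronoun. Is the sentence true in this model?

False

"it" takes "a wreck" as antecedent — a donkey pronoun bound across the clause boundary.
Strong reading: for every (d,w) with located(d,w), photographed(d,w) ∧ tagged(d,w).
Restrictor pairs: (D1,W2) ✓  (D1,W5) ✗  (D1,W6) ✓  (D2,W1) ✓  (D2,W2) ✗  (D2,W4) ✓  (D2,W5) ✓  (D3,W4) ✓  (D3,W5) ✓  (D4,W2) ✗  (D4,W5) ✗  (D4,W6) ✓  (D4,W8) ✓  (D5,W1) ✓  (D5,W4) ✓  (D5,W5) ✓
Counterexample: (D1,W5) is in located but fails the scope.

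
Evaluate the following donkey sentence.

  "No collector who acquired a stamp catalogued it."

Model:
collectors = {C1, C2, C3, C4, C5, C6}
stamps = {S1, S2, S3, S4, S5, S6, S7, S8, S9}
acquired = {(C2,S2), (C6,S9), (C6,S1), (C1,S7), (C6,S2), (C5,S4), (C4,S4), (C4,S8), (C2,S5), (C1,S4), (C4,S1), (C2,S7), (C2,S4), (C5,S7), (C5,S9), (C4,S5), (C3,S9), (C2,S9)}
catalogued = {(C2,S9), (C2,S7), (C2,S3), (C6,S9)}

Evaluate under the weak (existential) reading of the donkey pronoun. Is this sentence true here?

False

"it" takes "a stamp" as antecedent — a donkey pronoun bound across the clause boundary.
Truth condition: for no (c,s) with acquired(c,s) does catalogued(c,s) hold.
Restrictor pairs — does the scope hold? (C1,S4):fails  (C1,S7):fails  (C2,S2):fails  (C2,S4):fails  (C2,S5):fails  (C2,S7):holds  (C2,S9):holds  (C3,S9):fails  (C4,S1):fails  (C4,S4):fails  (C4,S5):fails  (C4,S8):fails  (C5,S4):fails  (C5,S7):fails  (C5,S9):fails  (C6,S1):fails  (C6,S2):fails  (C6,S9):holds
Scope holds for 3 pair(s), so the sentence is false.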